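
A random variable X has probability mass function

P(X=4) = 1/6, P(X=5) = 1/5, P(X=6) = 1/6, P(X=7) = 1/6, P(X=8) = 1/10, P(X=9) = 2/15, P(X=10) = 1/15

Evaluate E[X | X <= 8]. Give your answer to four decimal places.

5.7917

P(X <= 8) = 1/6 + 1/5 + 1/6 + 1/6 + 1/10 = 4/5.
E[X | X <= 8] = [4·1/6 + 5·1/5 + 6·1/6 + 7·1/6 + 8·1/10] / (4/5)
 = 139/30 / (4/5)
 = 139/24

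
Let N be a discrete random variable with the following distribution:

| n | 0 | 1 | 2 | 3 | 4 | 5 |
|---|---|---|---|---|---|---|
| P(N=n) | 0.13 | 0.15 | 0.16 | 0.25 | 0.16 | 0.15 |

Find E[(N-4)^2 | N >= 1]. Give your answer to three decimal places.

P(N >= 1) = 0.15 + 0.16 + 0.25 + 0.16 + 0.15 = 0.87.
E[(N-4)^2 | N >= 1] = [9·0.15 + 4·0.16 + 1·0.25 + 0·0.16 + 1·0.15] / 0.87
 = 2.39 / 0.87
 = 239/87

2.747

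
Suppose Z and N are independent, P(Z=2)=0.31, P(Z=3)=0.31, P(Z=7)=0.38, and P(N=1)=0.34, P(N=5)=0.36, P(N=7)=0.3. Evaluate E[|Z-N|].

E[|Z-N|] = Σ_z Σ_n |z-n| · P(Z=z)P(N=n)
 = 1·0.1054 + 3·0.1116 + 5·0.093 + 2·0.1054 + 2·0.1116 + 4·0.093 + 6·0.1292 + 2·0.1368 + 0·0.114
 = 0.1054 + 0.3348 + 0.465 + 0.2108 + 0.2232 + 0.372 + 0.7752 + 0.2736 + 0
 = 2.76

2.76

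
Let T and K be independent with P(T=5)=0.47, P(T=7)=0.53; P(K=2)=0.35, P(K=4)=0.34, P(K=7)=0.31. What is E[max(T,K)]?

6.3514

E[max(T,K)] = Σ_t Σ_k max(t,k) · P(T=t)P(K=k)
 = 5·0.1645 + 5·0.1598 + 7·0.1457 + 7·0.1855 + 7·0.1802 + 7·0.1643
 = 0.8225 + 0.799 + 1.0199 + 1.2985 + 1.2614 + 1.1501
 = 6.3514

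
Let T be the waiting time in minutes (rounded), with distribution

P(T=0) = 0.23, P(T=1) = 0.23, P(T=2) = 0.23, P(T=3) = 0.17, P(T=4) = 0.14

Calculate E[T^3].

E[T^3] = Σ t^3·P(T=t)
 = 0·0.23 + 1·0.23 + 8·0.23 + 27·0.17 + 64·0.14
 = 0 + 0.23 + 1.84 + 4.59 + 8.96
 = 15.62

15.62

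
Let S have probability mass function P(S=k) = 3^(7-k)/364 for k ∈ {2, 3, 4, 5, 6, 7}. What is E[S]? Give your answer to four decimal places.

2.4918

E[S] = Σ s·P(S=s)
 = 2·243/364 + 3·81/364 + 4·27/364 + 5·9/364 + 6·3/364 + 7·1/364
 = 243/182 + 243/364 + 27/91 + 45/364 + 9/182 + 1/52
 = 907/364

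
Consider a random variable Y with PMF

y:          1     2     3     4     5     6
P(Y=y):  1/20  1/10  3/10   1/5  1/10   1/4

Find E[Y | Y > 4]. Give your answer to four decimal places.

P(Y > 4) = 1/10 + 1/4 = 7/20.
E[Y | Y > 4] = [5·1/10 + 6·1/4] / (7/20)
 = 2 / (7/20)
 = 40/7

5.7143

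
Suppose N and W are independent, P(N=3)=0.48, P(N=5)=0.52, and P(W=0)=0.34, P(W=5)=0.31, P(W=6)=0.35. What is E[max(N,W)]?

E[max(N,W)] = Σ_n Σ_w max(n,w) · P(N=n)P(W=w)
 = 3·0.1632 + 5·0.1488 + 6·0.168 + 5·0.1768 + 5·0.1612 + 6·0.182
 = 0.4896 + 0.744 + 1.008 + 0.884 + 0.806 + 1.092
 = 5.0236

5.0236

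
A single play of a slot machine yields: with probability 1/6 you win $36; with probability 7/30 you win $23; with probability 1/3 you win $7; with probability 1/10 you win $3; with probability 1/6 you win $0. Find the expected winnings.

E[payout] = 36·1/6 + 23·7/30 + 7·1/3 + 3·1/10 + 0·1/6
 = 6 + 161/30 + 7/3 + 3/10 + 0
 = 14

14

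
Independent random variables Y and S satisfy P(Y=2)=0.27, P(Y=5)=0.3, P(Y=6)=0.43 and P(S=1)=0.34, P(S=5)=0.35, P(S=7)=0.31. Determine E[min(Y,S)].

3.2387

E[min(Y,S)] = Σ_y Σ_s min(y,s) · P(Y=y)P(S=s)
 = 1·0.0918 + 2·0.0945 + 2·0.0837 + 1·0.102 + 5·0.105 + 5·0.093 + 1·0.1462 + 5·0.1505 + 6·0.1333
 = 0.0918 + 0.189 + 0.1674 + 0.102 + 0.525 + 0.465 + 0.1462 + 0.7525 + 0.7998
 = 3.2387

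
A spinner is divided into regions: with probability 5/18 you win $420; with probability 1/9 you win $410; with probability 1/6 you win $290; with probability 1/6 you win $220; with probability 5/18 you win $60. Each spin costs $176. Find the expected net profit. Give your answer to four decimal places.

87.8889

E[payout] = 420·5/18 + 410·1/9 + 290·1/6 + 220·1/6 + 60·5/18
 = 350/3 + 410/9 + 145/3 + 110/3 + 50/3
 = 2375/9
Net = 2375/9 - 176 = 791/9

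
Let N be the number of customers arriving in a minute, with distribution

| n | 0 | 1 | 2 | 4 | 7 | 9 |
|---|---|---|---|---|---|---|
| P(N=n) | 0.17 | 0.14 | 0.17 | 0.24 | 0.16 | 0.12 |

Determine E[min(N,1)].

0.83

E[min(N,1)] = Σ min(n,1)·P(N=n)
 = 0·0.17 + 1·0.14 + 1·0.17 + 1·0.24 + 1·0.16 + 1·0.12
 = 0 + 0.14 + 0.17 + 0.24 + 0.16 + 0.12
 = 0.83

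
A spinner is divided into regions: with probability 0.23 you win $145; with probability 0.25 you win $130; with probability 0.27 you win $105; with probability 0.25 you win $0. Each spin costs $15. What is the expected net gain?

E[payout] = 145·0.23 + 130·0.25 + 105·0.27 + 0·0.25
 = 33.35 + 32.5 + 28.35 + 0
 = 94.2
Net = 94.2 - 15 = 79.2

79.2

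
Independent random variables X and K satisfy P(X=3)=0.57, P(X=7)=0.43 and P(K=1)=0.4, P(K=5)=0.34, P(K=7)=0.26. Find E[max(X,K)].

5.7004

E[max(X,K)] = Σ_x Σ_k max(x,k) · P(X=x)P(K=k)
 = 3·0.228 + 5·0.1938 + 7·0.1482 + 7·0.172 + 7·0.1462 + 7·0.1118
 = 0.684 + 0.969 + 1.0374 + 1.204 + 1.0234 + 0.7826
 = 5.7004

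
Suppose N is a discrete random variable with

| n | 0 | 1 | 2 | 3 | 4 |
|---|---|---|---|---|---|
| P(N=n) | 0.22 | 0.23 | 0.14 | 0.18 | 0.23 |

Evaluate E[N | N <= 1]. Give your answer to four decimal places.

0.5111

P(N <= 1) = 0.22 + 0.23 = 0.45.
E[N | N <= 1] = [0·0.22 + 1·0.23] / 0.45
 = 0.23 / 0.45
 = 23/45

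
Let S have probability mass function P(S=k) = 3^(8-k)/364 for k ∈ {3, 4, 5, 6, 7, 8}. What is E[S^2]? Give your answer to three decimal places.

E[S^2] = Σ s^2·P(S=s)
 = 9·243/364 + 16·81/364 + 25·27/364 + 36·9/364 + 49·3/364 + 64·1/364
 = 2187/364 + 324/91 + 675/364 + 81/91 + 21/52 + 16/91
 = 361/28

12.893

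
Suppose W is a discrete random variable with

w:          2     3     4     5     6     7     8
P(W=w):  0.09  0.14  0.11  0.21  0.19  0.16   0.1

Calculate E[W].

E[W] = Σ w·P(W=w)
 = 2·0.09 + 3·0.14 + 4·0.11 + 5·0.21 + 6·0.19 + 7·0.16 + 8·0.1
 = 0.18 + 0.42 + 0.44 + 1.05 + 1.14 + 1.12 + 0.8
 = 5.15

5.15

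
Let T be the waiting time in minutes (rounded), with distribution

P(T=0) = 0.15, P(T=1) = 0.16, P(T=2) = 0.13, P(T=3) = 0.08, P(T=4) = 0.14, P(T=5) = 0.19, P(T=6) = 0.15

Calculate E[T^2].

E[T^2] = Σ t^2·P(T=t)
 = 0·0.15 + 1·0.16 + 4·0.13 + 9·0.08 + 16·0.14 + 25·0.19 + 36·0.15
 = 0 + 0.16 + 0.52 + 0.72 + 2.24 + 4.75 + 5.4
 = 13.79

13.79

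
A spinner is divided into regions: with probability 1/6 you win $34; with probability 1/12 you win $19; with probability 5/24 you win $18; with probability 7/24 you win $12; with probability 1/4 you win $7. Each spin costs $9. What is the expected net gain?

E[payout] = 34·1/6 + 19·1/12 + 18·5/24 + 12·7/24 + 7·1/4
 = 17/3 + 19/12 + 15/4 + 7/2 + 7/4
 = 65/4
Net = 65/4 - 9 = 29/4

7.25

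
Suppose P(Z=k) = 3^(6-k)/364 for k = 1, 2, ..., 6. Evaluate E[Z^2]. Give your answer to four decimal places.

E[Z^2] = Σ z^2·P(Z=z)
 = 1·243/364 + 4·81/364 + 9·27/364 + 16·9/364 + 25·3/364 + 36·1/364
 = 243/364 + 81/91 + 243/364 + 36/91 + 75/364 + 9/91
 = 1065/364

2.9258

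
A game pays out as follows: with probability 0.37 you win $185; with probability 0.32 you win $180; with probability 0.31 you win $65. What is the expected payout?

E[payout] = 185·0.37 + 180·0.32 + 65·0.31
 = 68.45 + 57.6 + 20.15
 = 146.2

146.2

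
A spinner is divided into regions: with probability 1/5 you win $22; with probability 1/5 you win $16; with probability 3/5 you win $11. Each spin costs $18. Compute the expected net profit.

E[payout] = 22·1/5 + 16·1/5 + 11·3/5
 = 22/5 + 16/5 + 33/5
 = 71/5
Net = 71/5 - 18 = -19/5

-3.8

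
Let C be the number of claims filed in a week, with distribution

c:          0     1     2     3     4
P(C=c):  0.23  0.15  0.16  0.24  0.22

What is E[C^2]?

6.47

E[C^2] = Σ c^2·P(C=c)
 = 0·0.23 + 1·0.15 + 4·0.16 + 9·0.24 + 16·0.22
 = 0 + 0.15 + 0.64 + 2.16 + 3.52
 = 6.47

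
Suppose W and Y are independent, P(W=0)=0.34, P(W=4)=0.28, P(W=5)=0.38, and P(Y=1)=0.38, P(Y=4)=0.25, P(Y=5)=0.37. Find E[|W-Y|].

2.1936

E[|W-Y|] = Σ_w Σ_y |w-y| · P(W=w)P(Y=y)
 = 1·0.1292 + 4·0.085 + 5·0.1258 + 3·0.1064 + 0·0.07 + 1·0.1036 + 4·0.1444 + 1·0.095 + 0·0.1406
 = 0.1292 + 0.34 + 0.629 + 0.3192 + 0 + 0.1036 + 0.5776 + 0.095 + 0
 = 2.1936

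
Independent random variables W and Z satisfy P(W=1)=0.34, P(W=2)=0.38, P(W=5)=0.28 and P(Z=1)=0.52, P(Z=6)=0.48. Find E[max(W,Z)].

E[max(W,Z)] = Σ_w Σ_z max(w,z) · P(W=w)P(Z=z)
 = 1·0.1768 + 6·0.1632 + 2·0.1976 + 6·0.1824 + 5·0.1456 + 6·0.1344
 = 0.1768 + 0.9792 + 0.3952 + 1.0944 + 0.728 + 0.8064
 = 4.18

4.18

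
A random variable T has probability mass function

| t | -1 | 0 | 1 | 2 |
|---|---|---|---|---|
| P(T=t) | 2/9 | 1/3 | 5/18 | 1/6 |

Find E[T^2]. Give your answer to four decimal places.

1.1667

E[T^2] = Σ t^2·P(T=t)
 = 1·2/9 + 0·1/3 + 1·5/18 + 4·1/6
 = 2/9 + 0 + 5/18 + 2/3
 = 7/6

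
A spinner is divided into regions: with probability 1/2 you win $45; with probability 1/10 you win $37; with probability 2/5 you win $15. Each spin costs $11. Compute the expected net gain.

E[payout] = 45·1/2 + 37·1/10 + 15·2/5
 = 45/2 + 37/10 + 6
 = 161/5
Net = 161/5 - 11 = 106/5

21.2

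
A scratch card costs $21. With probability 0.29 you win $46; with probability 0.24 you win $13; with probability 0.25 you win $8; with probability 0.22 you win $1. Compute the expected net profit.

-2.32

E[payout] = 46·0.29 + 13·0.24 + 8·0.25 + 1·0.22
 = 13.34 + 3.12 + 2 + 0.22
 = 18.68
Net = 18.68 - 21 = -2.32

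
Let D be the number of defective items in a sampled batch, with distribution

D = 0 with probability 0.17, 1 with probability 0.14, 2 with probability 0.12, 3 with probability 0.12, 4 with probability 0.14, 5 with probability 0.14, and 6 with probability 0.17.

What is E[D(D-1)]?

10.54

E[D(D-1)] = Σ d(d-1)·P(D=d)
 = 0·0.17 + 0·0.14 + 2·0.12 + 6·0.12 + 12·0.14 + 20·0.14 + 30·0.17
 = 0 + 0 + 0.24 + 0.72 + 1.68 + 2.8 + 5.1
 = 10.54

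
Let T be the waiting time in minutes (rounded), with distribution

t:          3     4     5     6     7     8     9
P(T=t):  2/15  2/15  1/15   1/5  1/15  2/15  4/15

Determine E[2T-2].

E[2T-2] = Σ (2t-2)·P(T=t)
 = 4·2/15 + 6·2/15 + 8·1/15 + 10·1/5 + 12·1/15 + 14·2/15 + 16·4/15
 = 8/15 + 4/5 + 8/15 + 2 + 4/5 + 28/15 + 64/15
 = 54/5

10.8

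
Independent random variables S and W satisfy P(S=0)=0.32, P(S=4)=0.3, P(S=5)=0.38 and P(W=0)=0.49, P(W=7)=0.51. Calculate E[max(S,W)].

E[max(S,W)] = Σ_s Σ_w max(s,w) · P(S=s)P(W=w)
 = 0·0.1568 + 7·0.1632 + 4·0.147 + 7·0.153 + 5·0.1862 + 7·0.1938
 = 0 + 1.1424 + 0.588 + 1.071 + 0.931 + 1.3566
 = 5.089

5.089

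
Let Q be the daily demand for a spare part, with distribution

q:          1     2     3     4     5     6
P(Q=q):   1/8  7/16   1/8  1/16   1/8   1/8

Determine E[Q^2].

11.625

E[Q^2] = Σ q^2·P(Q=q)
 = 1·1/8 + 4·7/16 + 9·1/8 + 16·1/16 + 25·1/8 + 36·1/8
 = 1/8 + 7/4 + 9/8 + 1 + 25/8 + 9/2
 = 93/8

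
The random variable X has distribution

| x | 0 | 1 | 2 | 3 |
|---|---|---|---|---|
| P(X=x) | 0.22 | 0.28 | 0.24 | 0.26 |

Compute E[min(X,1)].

E[min(X,1)] = Σ min(x,1)·P(X=x)
 = 0·0.22 + 1·0.28 + 1·0.24 + 1·0.26
 = 0 + 0.28 + 0.24 + 0.26
 = 0.78

0.78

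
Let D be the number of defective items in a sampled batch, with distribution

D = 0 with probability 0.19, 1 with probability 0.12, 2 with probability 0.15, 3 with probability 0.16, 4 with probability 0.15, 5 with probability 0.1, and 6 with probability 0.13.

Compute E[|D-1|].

2.16

E[|D-1|] = Σ |d-1|·P(D=d)
 = 1·0.19 + 0·0.12 + 1·0.15 + 2·0.16 + 3·0.15 + 4·0.1 + 5·0.13
 = 0.19 + 0 + 0.15 + 0.32 + 0.45 + 0.4 + 0.65
 = 2.16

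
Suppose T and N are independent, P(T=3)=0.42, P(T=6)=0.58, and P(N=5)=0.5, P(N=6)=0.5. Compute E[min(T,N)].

E[min(T,N)] = Σ_t Σ_n min(t,n) · P(T=t)P(N=n)
 = 3·0.21 + 3·0.21 + 5·0.29 + 6·0.29
 = 0.63 + 0.63 + 1.45 + 1.74
 = 4.45

4.45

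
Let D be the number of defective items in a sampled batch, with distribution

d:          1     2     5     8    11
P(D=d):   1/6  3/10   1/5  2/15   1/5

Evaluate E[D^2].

39.1

E[D^2] = Σ d^2·P(D=d)
 = 1·1/6 + 4·3/10 + 25·1/5 + 64·2/15 + 121·1/5
 = 1/6 + 6/5 + 5 + 128/15 + 121/5
 = 391/10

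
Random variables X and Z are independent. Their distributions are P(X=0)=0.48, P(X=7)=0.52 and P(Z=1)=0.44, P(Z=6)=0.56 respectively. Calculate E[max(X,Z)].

5.464

E[max(X,Z)] = Σ_x Σ_z max(x,z) · P(X=x)P(Z=z)
 = 1·0.2112 + 6·0.2688 + 7·0.2288 + 7·0.2912
 = 0.2112 + 1.6128 + 1.6016 + 2.0384
 = 5.464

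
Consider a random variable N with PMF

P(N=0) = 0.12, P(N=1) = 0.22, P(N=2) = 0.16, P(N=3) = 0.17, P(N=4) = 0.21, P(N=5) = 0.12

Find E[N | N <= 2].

1.08

P(N <= 2) = 0.12 + 0.22 + 0.16 = 0.5.
E[N | N <= 2] = [0·0.12 + 1·0.22 + 2·0.16] / 0.5
 = 0.54 / 0.5
 = 27/25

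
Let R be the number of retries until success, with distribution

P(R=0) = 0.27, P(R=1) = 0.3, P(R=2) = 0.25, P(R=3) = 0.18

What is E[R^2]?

2.92

E[R^2] = Σ r^2·P(R=r)
 = 0·0.27 + 1·0.3 + 4·0.25 + 9·0.18
 = 0 + 0.3 + 1 + 1.62
 = 2.92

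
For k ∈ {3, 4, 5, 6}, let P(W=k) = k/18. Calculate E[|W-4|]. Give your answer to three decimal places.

E[|W-4|] = Σ |w-4|·P(W=w)
 = 1·1/6 + 0·2/9 + 1·5/18 + 2·1/3
 = 1/6 + 0 + 5/18 + 2/3
 = 10/9

1.111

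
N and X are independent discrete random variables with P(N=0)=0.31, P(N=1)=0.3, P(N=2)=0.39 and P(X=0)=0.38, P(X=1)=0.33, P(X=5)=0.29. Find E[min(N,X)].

E[min(N,X)] = Σ_n Σ_x min(n,x) · P(N=n)P(X=x)
 = 0·0.1178 + 0·0.1023 + 0·0.0899 + 0·0.114 + 1·0.099 + 1·0.087 + 0·0.1482 + 1·0.1287 + 2·0.1131
 = 0 + 0 + 0 + 0 + 0.099 + 0.087 + 0 + 0.1287 + 0.2262
 = 0.5409

0.5409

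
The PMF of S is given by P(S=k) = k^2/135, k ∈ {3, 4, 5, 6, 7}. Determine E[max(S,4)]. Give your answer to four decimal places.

5.8074

E[max(S,4)] = Σ max(s,4)·P(S=s)
 = 4·1/15 + 4·16/135 + 5·5/27 + 6·4/15 + 7·49/135
 = 4/15 + 64/135 + 25/27 + 8/5 + 343/135
 = 784/135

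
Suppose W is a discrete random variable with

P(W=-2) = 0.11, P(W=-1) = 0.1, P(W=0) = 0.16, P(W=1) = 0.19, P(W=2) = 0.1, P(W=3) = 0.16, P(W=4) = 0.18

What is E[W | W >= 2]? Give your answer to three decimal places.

P(W >= 2) = 0.1 + 0.16 + 0.18 = 0.44.
E[W | W >= 2] = [2·0.1 + 3·0.16 + 4·0.18] / 0.44
 = 1.4 / 0.44
 = 35/11

3.182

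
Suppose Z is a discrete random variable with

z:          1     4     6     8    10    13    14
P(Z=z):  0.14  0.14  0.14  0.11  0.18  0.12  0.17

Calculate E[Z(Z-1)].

E[Z(Z-1)] = Σ z(z-1)·P(Z=z)
 = 0·0.14 + 12·0.14 + 30·0.14 + 56·0.11 + 90·0.18 + 156·0.12 + 182·0.17
 = 0 + 1.68 + 4.2 + 6.16 + 16.2 + 18.72 + 30.94
 = 77.9

77.9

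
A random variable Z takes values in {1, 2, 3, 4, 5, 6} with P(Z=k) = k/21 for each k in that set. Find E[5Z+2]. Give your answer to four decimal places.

23.6667

E[5Z+2] = Σ (5z+2)·P(Z=z)
 = 7·1/21 + 12·2/21 + 17·1/7 + 22·4/21 + 27·5/21 + 32·2/7
 = 1/3 + 8/7 + 17/7 + 88/21 + 45/7 + 64/7
 = 71/3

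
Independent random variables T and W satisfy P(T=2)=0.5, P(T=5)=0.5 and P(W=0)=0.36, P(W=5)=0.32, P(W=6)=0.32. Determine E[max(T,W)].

4.78

E[max(T,W)] = Σ_t Σ_w max(t,w) · P(T=t)P(W=w)
 = 2·0.18 + 5·0.16 + 6·0.16 + 5·0.18 + 5·0.16 + 6·0.16
 = 0.36 + 0.8 + 0.96 + 0.9 + 0.8 + 0.96
 = 4.78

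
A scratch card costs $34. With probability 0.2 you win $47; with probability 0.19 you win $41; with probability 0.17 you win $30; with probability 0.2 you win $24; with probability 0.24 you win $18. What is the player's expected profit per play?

E[payout] = 47·0.2 + 41·0.19 + 30·0.17 + 24·0.2 + 18·0.24
 = 9.4 + 7.79 + 5.1 + 4.8 + 4.32
 = 31.41
Net = 31.41 - 34 = -2.59

-2.59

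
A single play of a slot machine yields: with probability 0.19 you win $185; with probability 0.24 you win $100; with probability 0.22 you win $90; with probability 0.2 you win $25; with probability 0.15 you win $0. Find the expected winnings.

E[payout] = 185·0.19 + 100·0.24 + 90·0.22 + 25·0.2 + 0·0.15
 = 35.15 + 24 + 19.8 + 5 + 0
 = 83.95

83.95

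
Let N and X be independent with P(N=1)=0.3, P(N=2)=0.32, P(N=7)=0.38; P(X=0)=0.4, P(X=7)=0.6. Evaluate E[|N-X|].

3.48

E[|N-X|] = Σ_n Σ_x |n-x| · P(N=n)P(X=x)
 = 1·0.12 + 6·0.18 + 2·0.128 + 5·0.192 + 7·0.152 + 0·0.228
 = 0.12 + 1.08 + 0.256 + 0.96 + 1.064 + 0
 = 3.48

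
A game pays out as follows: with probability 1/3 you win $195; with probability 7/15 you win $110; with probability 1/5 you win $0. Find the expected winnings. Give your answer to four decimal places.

116.3333

E[payout] = 195·1/3 + 110·7/15 + 0·1/5
 = 65 + 154/3 + 0
 = 349/3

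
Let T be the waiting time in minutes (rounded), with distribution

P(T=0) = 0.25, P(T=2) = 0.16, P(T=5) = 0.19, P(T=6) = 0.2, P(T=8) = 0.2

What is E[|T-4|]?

E[|T-4|] = Σ |t-4|·P(T=t)
 = 4·0.25 + 2·0.16 + 1·0.19 + 2·0.2 + 4·0.2
 = 1 + 0.32 + 0.19 + 0.4 + 0.8
 = 2.71

2.71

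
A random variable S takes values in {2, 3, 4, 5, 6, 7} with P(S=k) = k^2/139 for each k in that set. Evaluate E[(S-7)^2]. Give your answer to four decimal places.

E[(S-7)^2] = Σ (s-7)^2·P(S=s)
 = 25·4/139 + 16·9/139 + 9·16/139 + 4·25/139 + 1·36/139 + 0·49/139
 = 100/139 + 144/139 + 144/139 + 100/139 + 36/139 + 0
 = 524/139

3.7698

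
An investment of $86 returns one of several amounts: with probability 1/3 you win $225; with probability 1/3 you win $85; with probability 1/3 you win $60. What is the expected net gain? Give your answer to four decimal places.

37.3333

E[payout] = 225·1/3 + 85·1/3 + 60·1/3
 = 75 + 85/3 + 20
 = 370/3
Net = 370/3 - 86 = 112/3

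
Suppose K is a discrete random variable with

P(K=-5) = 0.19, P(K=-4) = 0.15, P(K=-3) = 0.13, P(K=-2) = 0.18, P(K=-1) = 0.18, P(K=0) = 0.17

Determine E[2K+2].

E[2K+2] = Σ (2k+2)·P(K=k)
 = (-8)·0.19 + (-6)·0.15 + (-4)·0.13 + (-2)·0.18 + 0·0.18 + 2·0.17
 = (-1.52) + (-0.9) + (-0.52) + (-0.36) + 0 + 0.34
 = -2.96

-2.96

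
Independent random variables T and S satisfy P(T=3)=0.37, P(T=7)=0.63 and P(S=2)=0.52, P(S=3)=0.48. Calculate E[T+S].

E[T+S] = Σ_t Σ_s (t+s) · P(T=t)P(S=s)
 = 5·0.1924 + 6·0.1776 + 9·0.3276 + 10·0.3024
 = 0.962 + 1.0656 + 2.9484 + 3.024
 = 8

8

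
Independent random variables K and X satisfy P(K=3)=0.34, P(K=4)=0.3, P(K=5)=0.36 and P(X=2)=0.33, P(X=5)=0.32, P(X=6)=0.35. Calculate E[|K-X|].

E[|K-X|] = Σ_k Σ_x |k-x| · P(K=k)P(X=x)
 = 1·0.1122 + 2·0.1088 + 3·0.119 + 2·0.099 + 1·0.096 + 2·0.105 + 3·0.1188 + 0·0.1152 + 1·0.126
 = 0.1122 + 0.2176 + 0.357 + 0.198 + 0.096 + 0.21 + 0.3564 + 0 + 0.126
 = 1.6732

1.6732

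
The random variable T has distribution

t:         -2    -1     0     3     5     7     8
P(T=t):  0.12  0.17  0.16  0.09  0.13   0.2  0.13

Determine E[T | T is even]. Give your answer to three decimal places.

1.951

P(T is even) = 0.12 + 0.16 + 0.13 = 0.41.
E[T | T is even] = [(-2)·0.12 + 0·0.16 + 8·0.13] / 0.41
 = 0.8 / 0.41
 = 80/41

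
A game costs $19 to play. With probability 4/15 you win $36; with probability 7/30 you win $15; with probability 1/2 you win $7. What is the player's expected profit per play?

E[payout] = 36·4/15 + 15·7/30 + 7·1/2
 = 48/5 + 7/2 + 7/2
 = 83/5
Net = 83/5 - 19 = -12/5

-2.4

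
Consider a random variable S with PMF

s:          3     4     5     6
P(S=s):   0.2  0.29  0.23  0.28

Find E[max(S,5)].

5.28

E[max(S,5)] = Σ max(s,5)·P(S=s)
 = 5·0.2 + 5·0.29 + 5·0.23 + 6·0.28
 = 1 + 1.45 + 1.15 + 1.68
 = 5.28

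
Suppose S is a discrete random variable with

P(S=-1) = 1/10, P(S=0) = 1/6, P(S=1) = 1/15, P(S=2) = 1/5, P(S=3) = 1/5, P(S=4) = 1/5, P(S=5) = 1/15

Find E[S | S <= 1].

P(S <= 1) = 1/10 + 1/6 + 1/15 = 1/3.
E[S | S <= 1] = [(-1)·1/10 + 0·1/6 + 1·1/15] / (1/3)
 = -1/30 / (1/3)
 = -1/10

-0.1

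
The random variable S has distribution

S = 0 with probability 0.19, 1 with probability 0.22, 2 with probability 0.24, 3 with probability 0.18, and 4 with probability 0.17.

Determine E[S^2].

5.52

E[S^2] = Σ s^2·P(S=s)
 = 0·0.19 + 1·0.22 + 4·0.24 + 9·0.18 + 16·0.17
 = 0 + 0.22 + 0.96 + 1.62 + 2.72
 = 5.52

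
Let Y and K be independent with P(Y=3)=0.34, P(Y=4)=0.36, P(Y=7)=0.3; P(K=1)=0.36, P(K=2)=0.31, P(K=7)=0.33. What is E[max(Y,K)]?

5.3652

E[max(Y,K)] = Σ_y Σ_k max(y,k) · P(Y=y)P(K=k)
 = 3·0.1224 + 3·0.1054 + 7·0.1122 + 4·0.1296 + 4·0.1116 + 7·0.1188 + 7·0.108 + 7·0.093 + 7·0.099
 = 0.3672 + 0.3162 + 0.7854 + 0.5184 + 0.4464 + 0.8316 + 0.756 + 0.651 + 0.693
 = 5.3652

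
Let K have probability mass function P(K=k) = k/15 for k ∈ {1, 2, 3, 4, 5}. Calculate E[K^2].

E[K^2] = Σ k^2·P(K=k)
 = 1·1/15 + 4·2/15 + 9·1/5 + 16·4/15 + 25·1/3
 = 1/15 + 8/15 + 9/5 + 64/15 + 25/3
 = 15

15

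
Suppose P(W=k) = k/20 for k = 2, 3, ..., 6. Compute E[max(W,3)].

E[max(W,3)] = Σ max(w,3)·P(W=w)
 = 3·1/10 + 3·3/20 + 4·1/5 + 5·1/4 + 6·3/10
 = 3/10 + 9/20 + 4/5 + 5/4 + 9/5
 = 23/5

4.6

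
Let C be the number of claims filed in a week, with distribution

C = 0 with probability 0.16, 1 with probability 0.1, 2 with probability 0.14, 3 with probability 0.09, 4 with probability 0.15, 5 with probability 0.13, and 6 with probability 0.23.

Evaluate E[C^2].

15.4

E[C^2] = Σ c^2·P(C=c)
 = 0·0.16 + 1·0.1 + 4·0.14 + 9·0.09 + 16·0.15 + 25·0.13 + 36·0.23
 = 0 + 0.1 + 0.56 + 0.81 + 2.4 + 3.25 + 8.28
 = 15.4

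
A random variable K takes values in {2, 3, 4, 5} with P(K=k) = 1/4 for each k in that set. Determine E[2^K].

E[2^K] = Σ 2^k·P(K=k)
 = 4·1/4 + 8·1/4 + 16·1/4 + 32·1/4
 = 1 + 2 + 4 + 8
 = 15

15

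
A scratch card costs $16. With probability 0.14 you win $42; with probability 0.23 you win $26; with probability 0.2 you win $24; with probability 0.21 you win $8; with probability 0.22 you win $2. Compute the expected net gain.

E[payout] = 42·0.14 + 26·0.23 + 24·0.2 + 8·0.21 + 2·0.22
 = 5.88 + 5.98 + 4.8 + 1.68 + 0.44
 = 18.78
Net = 18.78 - 16 = 2.78

2.78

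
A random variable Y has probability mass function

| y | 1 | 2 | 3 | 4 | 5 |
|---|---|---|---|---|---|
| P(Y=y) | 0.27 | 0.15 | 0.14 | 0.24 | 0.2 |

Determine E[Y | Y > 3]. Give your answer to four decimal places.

P(Y > 3) = 0.24 + 0.2 = 0.44.
E[Y | Y > 3] = [4·0.24 + 5·0.2] / 0.44
 = 1.96 / 0.44
 = 49/11

4.4545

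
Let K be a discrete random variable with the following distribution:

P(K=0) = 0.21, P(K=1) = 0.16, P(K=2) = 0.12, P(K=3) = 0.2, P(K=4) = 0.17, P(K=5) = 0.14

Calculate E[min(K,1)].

0.79

E[min(K,1)] = Σ min(k,1)·P(K=k)
 = 0·0.21 + 1·0.16 + 1·0.12 + 1·0.2 + 1·0.17 + 1·0.14
 = 0 + 0.16 + 0.12 + 0.2 + 0.17 + 0.14
 = 0.79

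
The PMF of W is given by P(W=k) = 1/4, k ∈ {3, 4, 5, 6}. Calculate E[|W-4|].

1

E[|W-4|] = Σ |w-4|·P(W=w)
 = 1·1/4 + 0·1/4 + 1·1/4 + 2·1/4
 = 1/4 + 0 + 1/4 + 1/2
 = 1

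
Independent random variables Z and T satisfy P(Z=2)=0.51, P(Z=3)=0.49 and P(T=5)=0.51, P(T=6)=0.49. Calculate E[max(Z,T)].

E[max(Z,T)] = Σ_z Σ_t max(z,t) · P(Z=z)P(T=t)
 = 5·0.2601 + 6·0.2499 + 5·0.2499 + 6·0.2401
 = 1.3005 + 1.4994 + 1.2495 + 1.4406
 = 5.49

5.49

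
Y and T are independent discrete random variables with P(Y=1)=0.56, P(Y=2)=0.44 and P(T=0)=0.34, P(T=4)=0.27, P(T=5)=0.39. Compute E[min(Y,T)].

E[min(Y,T)] = Σ_y Σ_t min(y,t) · P(Y=y)P(T=t)
 = 0·0.1904 + 1·0.1512 + 1·0.2184 + 0·0.1496 + 2·0.1188 + 2·0.1716
 = 0 + 0.1512 + 0.2184 + 0 + 0.2376 + 0.3432
 = 0.9504

0.9504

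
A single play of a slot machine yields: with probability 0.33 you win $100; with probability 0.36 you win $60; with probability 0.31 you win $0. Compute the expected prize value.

E[payout] = 100·0.33 + 60·0.36 + 0·0.31
 = 33 + 21.6 + 0
 = 54.6

54.6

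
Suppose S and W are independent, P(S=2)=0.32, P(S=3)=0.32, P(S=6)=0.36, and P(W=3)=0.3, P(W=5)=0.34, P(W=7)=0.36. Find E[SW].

19.2512

E[SW] = Σ_s Σ_w sw · P(S=s)P(W=w)
 = 6·0.096 + 10·0.1088 + 14·0.1152 + 9·0.096 + 15·0.1088 + 21·0.1152 + 18·0.108 + 30·0.1224 + 42·0.1296
 = 0.576 + 1.088 + 1.6128 + 0.864 + 1.632 + 2.4192 + 1.944 + 3.672 + 5.4432
 = 19.2512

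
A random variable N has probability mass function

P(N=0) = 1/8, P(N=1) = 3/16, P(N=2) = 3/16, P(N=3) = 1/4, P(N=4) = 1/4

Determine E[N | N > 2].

3.5

P(N > 2) = 1/4 + 1/4 = 1/2.
E[N | N > 2] = [3·1/4 + 4·1/4] / (1/2)
 = 7/4 / (1/2)
 = 7/2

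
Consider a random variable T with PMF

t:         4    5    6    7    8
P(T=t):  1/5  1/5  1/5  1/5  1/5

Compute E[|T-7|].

E[|T-7|] = Σ |t-7|·P(T=t)
 = 3·1/5 + 2·1/5 + 1·1/5 + 0·1/5 + 1·1/5
 = 3/5 + 2/5 + 1/5 + 0 + 1/5
 = 7/5

1.4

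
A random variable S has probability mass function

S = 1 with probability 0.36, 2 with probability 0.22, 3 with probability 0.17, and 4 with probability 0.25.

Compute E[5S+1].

12.55

E[5S+1] = Σ (5s+1)·P(S=s)
 = 6·0.36 + 11·0.22 + 16·0.17 + 21·0.25
 = 2.16 + 2.42 + 2.72 + 5.25
 = 12.55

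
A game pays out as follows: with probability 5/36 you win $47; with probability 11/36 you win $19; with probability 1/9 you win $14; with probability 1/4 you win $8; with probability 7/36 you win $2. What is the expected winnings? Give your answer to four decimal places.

16.2778

E[payout] = 47·5/36 + 19·11/36 + 14·1/9 + 8·1/4 + 2·7/36
 = 235/36 + 209/36 + 14/9 + 2 + 7/18
 = 293/18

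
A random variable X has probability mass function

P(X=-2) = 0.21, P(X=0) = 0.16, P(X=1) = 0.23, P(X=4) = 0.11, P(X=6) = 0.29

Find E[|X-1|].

2.57

E[|X-1|] = Σ |x-1|·P(X=x)
 = 3·0.21 + 1·0.16 + 0·0.23 + 3·0.11 + 5·0.29
 = 0.63 + 0.16 + 0 + 0.33 + 1.45
 = 2.57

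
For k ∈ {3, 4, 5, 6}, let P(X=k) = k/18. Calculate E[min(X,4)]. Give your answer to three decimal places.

3.833

E[min(X,4)] = Σ min(x,4)·P(X=x)
 = 3·1/6 + 4·2/9 + 4·5/18 + 4·1/3
 = 1/2 + 8/9 + 10/9 + 4/3
 = 23/6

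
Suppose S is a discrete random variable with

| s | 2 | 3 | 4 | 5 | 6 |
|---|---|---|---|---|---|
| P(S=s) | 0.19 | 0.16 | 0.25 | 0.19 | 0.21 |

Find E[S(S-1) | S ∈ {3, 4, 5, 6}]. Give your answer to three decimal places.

P(S ∈ {3, 4, 5, 6}) = 0.16 + 0.25 + 0.19 + 0.21 = 0.81.
E[S(S-1) | S ∈ {3, 4, 5, 6}] = [6·0.16 + 12·0.25 + 20·0.19 + 30·0.21] / 0.81
 = 14.06 / 0.81
 = 1406/81

17.358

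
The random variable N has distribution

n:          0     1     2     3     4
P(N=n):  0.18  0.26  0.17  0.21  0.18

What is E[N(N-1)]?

E[N(N-1)] = Σ n(n-1)·P(N=n)
 = 0·0.18 + 0·0.26 + 2·0.17 + 6·0.21 + 12·0.18
 = 0 + 0 + 0.34 + 1.26 + 2.16
 = 3.76

3.76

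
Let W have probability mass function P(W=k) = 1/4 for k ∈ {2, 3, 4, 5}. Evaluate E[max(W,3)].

E[max(W,3)] = Σ max(w,3)·P(W=w)
 = 3·1/4 + 3·1/4 + 4·1/4 + 5·1/4
 = 3/4 + 3/4 + 1 + 5/4
 = 15/4

3.75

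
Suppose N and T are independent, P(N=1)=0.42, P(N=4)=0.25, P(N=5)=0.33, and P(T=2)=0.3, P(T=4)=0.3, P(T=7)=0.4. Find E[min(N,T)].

2.524

E[min(N,T)] = Σ_n Σ_t min(n,t) · P(N=n)P(T=t)
 = 1·0.126 + 1·0.126 + 1·0.168 + 2·0.075 + 4·0.075 + 4·0.1 + 2·0.099 + 4·0.099 + 5·0.132
 = 0.126 + 0.126 + 0.168 + 0.15 + 0.3 + 0.4 + 0.198 + 0.396 + 0.66
 = 2.524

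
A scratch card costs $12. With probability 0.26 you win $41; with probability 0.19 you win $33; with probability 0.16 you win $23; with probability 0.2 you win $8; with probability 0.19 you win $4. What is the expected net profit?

10.97

E[payout] = 41·0.26 + 33·0.19 + 23·0.16 + 8·0.2 + 4·0.19
 = 10.66 + 6.27 + 3.68 + 1.6 + 0.76
 = 22.97
Net = 22.97 - 12 = 10.97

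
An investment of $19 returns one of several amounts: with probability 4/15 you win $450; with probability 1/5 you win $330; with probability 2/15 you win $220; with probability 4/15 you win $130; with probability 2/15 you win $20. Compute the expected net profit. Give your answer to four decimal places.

E[payout] = 450·4/15 + 330·1/5 + 220·2/15 + 130·4/15 + 20·2/15
 = 120 + 66 + 88/3 + 104/3 + 8/3
 = 758/3
Net = 758/3 - 19 = 701/3

233.6667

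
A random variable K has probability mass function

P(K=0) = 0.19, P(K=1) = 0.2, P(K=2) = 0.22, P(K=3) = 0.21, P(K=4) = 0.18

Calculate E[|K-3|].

1.37

E[|K-3|] = Σ |k-3|·P(K=k)
 = 3·0.19 + 2·0.2 + 1·0.22 + 0·0.21 + 1·0.18
 = 0.57 + 0.4 + 0.22 + 0 + 0.18
 = 1.37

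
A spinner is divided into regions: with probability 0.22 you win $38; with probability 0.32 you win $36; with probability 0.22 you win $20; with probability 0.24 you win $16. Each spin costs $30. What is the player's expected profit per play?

-1.88

E[payout] = 38·0.22 + 36·0.32 + 20·0.22 + 16·0.24
 = 8.36 + 11.52 + 4.4 + 3.84
 = 28.12
Net = 28.12 - 30 = -1.88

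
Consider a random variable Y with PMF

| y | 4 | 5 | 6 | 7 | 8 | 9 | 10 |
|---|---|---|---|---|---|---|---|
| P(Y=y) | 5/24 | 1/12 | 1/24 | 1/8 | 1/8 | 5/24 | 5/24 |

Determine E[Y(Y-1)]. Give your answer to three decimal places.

51.417

E[Y(Y-1)] = Σ y(y-1)·P(Y=y)
 = 12·5/24 + 20·1/12 + 30·1/24 + 42·1/8 + 56·1/8 + 72·5/24 + 90·5/24
 = 5/2 + 5/3 + 5/4 + 21/4 + 7 + 15 + 75/4
 = 617/12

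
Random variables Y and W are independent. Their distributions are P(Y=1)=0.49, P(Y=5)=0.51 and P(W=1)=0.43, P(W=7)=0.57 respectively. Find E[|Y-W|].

3.1344

E[|Y-W|] = Σ_y Σ_w |y-w| · P(Y=y)P(W=w)
 = 0·0.2107 + 6·0.2793 + 4·0.2193 + 2·0.2907
 = 0 + 1.6758 + 0.8772 + 0.5814
 = 3.1344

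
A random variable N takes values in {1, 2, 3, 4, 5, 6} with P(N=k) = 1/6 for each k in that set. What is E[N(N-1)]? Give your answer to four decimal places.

E[N(N-1)] = Σ n(n-1)·P(N=n)
 = 0·1/6 + 2·1/6 + 6·1/6 + 12·1/6 + 20·1/6 + 30·1/6
 = 0 + 1/3 + 1 + 2 + 10/3 + 5
 = 35/3

11.6667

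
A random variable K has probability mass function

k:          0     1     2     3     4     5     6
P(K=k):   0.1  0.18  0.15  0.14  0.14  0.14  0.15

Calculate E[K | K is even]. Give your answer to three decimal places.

P(K is even) = 0.1 + 0.15 + 0.14 + 0.15 = 0.54.
E[K | K is even] = [0·0.1 + 2·0.15 + 4·0.14 + 6·0.15] / 0.54
 = 1.76 / 0.54
 = 88/27

3.259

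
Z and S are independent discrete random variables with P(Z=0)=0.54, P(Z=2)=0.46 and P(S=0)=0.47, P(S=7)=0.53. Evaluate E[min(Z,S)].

0.4876

E[min(Z,S)] = Σ_z Σ_s min(z,s) · P(Z=z)P(S=s)
 = 0·0.2538 + 0·0.2862 + 0·0.2162 + 2·0.2438
 = 0 + 0 + 0 + 0.4876
 = 0.4876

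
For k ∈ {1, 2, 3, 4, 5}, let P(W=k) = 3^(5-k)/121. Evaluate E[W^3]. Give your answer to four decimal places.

7.0826

E[W^3] = Σ w^3·P(W=w)
 = 1·81/121 + 8·27/121 + 27·9/121 + 64·3/121 + 125·1/121
 = 81/121 + 216/121 + 243/121 + 192/121 + 125/121
 = 857/121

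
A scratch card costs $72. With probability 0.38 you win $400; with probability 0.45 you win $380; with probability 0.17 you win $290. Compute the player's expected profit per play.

E[payout] = 400·0.38 + 380·0.45 + 290·0.17
 = 152 + 171 + 49.3
 = 372.3
Net = 372.3 - 72 = 300.3

300.3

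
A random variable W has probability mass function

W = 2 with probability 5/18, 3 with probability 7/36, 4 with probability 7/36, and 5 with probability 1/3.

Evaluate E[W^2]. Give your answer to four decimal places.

E[W^2] = Σ w^2·P(W=w)
 = 4·5/18 + 9·7/36 + 16·7/36 + 25·1/3
 = 10/9 + 7/4 + 28/9 + 25/3
 = 515/36

14.3056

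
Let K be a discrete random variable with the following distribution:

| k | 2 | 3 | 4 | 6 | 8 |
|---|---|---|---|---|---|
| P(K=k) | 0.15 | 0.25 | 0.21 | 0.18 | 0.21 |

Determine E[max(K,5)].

E[max(K,5)] = Σ max(k,5)·P(K=k)
 = 5·0.15 + 5·0.25 + 5·0.21 + 6·0.18 + 8·0.21
 = 0.75 + 1.25 + 1.05 + 1.08 + 1.68
 = 5.81

5.81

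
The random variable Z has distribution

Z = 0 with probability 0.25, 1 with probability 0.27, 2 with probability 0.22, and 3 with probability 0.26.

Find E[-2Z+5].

2.02

E[-2Z+5] = Σ (-2z+5)·P(Z=z)
 = 5·0.25 + 3·0.27 + 1·0.22 + (-1)·0.26
 = 1.25 + 0.81 + 0.22 + (-0.26)
 = 2.02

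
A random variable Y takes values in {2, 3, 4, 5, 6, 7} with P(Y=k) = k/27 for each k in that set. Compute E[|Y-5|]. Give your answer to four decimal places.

1.3333

E[|Y-5|] = Σ |y-5|·P(Y=y)
 = 3·2/27 + 2·1/9 + 1·4/27 + 0·5/27 + 1·2/9 + 2·7/27
 = 2/9 + 2/9 + 4/27 + 0 + 2/9 + 14/27
 = 4/3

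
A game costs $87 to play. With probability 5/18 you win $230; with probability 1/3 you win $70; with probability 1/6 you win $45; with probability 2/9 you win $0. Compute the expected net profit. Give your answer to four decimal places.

E[payout] = 230·5/18 + 70·1/3 + 45·1/6 + 0·2/9
 = 575/9 + 70/3 + 15/2 + 0
 = 1705/18
Net = 1705/18 - 87 = 139/18

7.7222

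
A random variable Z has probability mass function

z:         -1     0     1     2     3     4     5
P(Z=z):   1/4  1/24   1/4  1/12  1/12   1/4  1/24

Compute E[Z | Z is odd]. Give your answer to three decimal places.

0.733

P(Z is odd) = 1/4 + 1/4 + 1/12 + 1/24 = 5/8.
E[Z | Z is odd] = [(-1)·1/4 + 1·1/4 + 3·1/12 + 5·1/24] / (5/8)
 = 11/24 / (5/8)
 = 11/15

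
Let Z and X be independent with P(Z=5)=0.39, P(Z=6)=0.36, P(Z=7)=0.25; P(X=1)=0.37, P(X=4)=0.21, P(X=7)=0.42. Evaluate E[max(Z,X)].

E[max(Z,X)] = Σ_z Σ_x max(z,x) · P(Z=z)P(X=x)
 = 5·0.1443 + 5·0.0819 + 7·0.1638 + 6·0.1332 + 6·0.0756 + 7·0.1512 + 7·0.0925 + 7·0.0525 + 7·0.105
 = 0.7215 + 0.4095 + 1.1466 + 0.7992 + 0.4536 + 1.0584 + 0.6475 + 0.3675 + 0.735
 = 6.3388

6.3388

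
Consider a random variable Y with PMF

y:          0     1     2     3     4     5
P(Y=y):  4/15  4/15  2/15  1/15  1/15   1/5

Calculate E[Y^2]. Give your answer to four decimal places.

7.4667

E[Y^2] = Σ y^2·P(Y=y)
 = 0·4/15 + 1·4/15 + 4·2/15 + 9·1/15 + 16·1/15 + 25·1/5
 = 0 + 4/15 + 8/15 + 3/5 + 16/15 + 5
 = 112/15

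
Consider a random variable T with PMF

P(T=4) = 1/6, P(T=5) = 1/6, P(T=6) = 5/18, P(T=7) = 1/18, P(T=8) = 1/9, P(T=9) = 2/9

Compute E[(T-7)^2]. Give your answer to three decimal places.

3.444

E[(T-7)^2] = Σ (t-7)^2·P(T=t)
 = 9·1/6 + 4·1/6 + 1·5/18 + 0·1/18 + 1·1/9 + 4·2/9
 = 3/2 + 2/3 + 5/18 + 0 + 1/9 + 8/9
 = 31/9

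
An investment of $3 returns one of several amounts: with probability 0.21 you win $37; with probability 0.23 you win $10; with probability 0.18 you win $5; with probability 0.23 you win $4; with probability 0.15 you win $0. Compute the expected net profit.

E[payout] = 37·0.21 + 10·0.23 + 5·0.18 + 4·0.23 + 0·0.15
 = 7.77 + 2.3 + 0.9 + 0.92 + 0
 = 11.89
Net = 11.89 - 3 = 8.89

8.89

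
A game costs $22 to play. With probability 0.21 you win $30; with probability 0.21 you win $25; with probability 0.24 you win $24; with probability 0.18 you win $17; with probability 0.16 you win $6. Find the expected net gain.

E[payout] = 30·0.21 + 25·0.21 + 24·0.24 + 17·0.18 + 6·0.16
 = 6.3 + 5.25 + 5.76 + 3.06 + 0.96
 = 21.33
Net = 21.33 - 22 = -0.67

-0.67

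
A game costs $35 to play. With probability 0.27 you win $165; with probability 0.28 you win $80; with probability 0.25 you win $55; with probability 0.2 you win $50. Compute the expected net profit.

55.7

E[payout] = 165·0.27 + 80·0.28 + 55·0.25 + 50·0.2
 = 44.55 + 22.4 + 13.75 + 10
 = 90.7
Net = 90.7 - 35 = 55.7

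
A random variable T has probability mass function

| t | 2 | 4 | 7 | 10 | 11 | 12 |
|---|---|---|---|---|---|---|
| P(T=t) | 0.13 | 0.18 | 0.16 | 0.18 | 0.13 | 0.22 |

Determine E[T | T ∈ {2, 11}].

6.5

P(T ∈ {2, 11}) = 0.13 + 0.13 = 0.26.
E[T | T ∈ {2, 11}] = [2·0.13 + 11·0.13] / 0.26
 = 1.69 / 0.26
 = 13/2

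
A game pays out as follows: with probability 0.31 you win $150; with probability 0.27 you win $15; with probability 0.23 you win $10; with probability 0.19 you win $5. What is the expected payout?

53.8

E[payout] = 150·0.31 + 15·0.27 + 10·0.23 + 5·0.19
 = 46.5 + 4.05 + 2.3 + 0.95
 = 53.8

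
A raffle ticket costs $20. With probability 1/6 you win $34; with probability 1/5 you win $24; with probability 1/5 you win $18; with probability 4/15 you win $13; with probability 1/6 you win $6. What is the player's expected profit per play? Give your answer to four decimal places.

-1.4667

E[payout] = 34·1/6 + 24·1/5 + 18·1/5 + 13·4/15 + 6·1/6
 = 17/3 + 24/5 + 18/5 + 52/15 + 1
 = 278/15
Net = 278/15 - 20 = -22/15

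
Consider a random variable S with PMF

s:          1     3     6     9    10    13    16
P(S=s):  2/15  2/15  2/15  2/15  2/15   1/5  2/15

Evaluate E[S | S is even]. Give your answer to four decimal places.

P(S is even) = 2/15 + 2/15 + 2/15 = 2/5.
E[S | S is even] = [6·2/15 + 10·2/15 + 16·2/15] / (2/5)
 = 64/15 / (2/5)
 = 32/3

10.6667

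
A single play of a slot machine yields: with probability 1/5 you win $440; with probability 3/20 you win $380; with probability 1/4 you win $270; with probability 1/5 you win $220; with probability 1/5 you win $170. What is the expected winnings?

290.5

E[payout] = 440·1/5 + 380·3/20 + 270·1/4 + 220·1/5 + 170·1/5
 = 88 + 57 + 135/2 + 44 + 34
 = 581/2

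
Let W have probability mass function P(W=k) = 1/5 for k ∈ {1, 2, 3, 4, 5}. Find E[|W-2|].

1.4

E[|W-2|] = Σ |w-2|·P(W=w)
 = 1·1/5 + 0·1/5 + 1·1/5 + 2·1/5 + 3·1/5
 = 1/5 + 0 + 1/5 + 2/5 + 3/5
 = 7/5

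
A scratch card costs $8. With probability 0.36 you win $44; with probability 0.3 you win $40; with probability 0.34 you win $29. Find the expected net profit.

29.7

E[payout] = 44·0.36 + 40·0.3 + 29·0.34
 = 15.84 + 12 + 9.86
 = 37.7
Net = 37.7 - 8 = 29.7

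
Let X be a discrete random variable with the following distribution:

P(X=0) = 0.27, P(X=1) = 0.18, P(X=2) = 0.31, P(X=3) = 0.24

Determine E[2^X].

3.79

E[2^X] = Σ 2^x·P(X=x)
 = 1·0.27 + 2·0.18 + 4·0.31 + 8·0.24
 = 0.27 + 0.36 + 1.24 + 1.92
 = 3.79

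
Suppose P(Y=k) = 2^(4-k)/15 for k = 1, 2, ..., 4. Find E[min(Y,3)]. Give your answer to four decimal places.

E[min(Y,3)] = Σ min(y,3)·P(Y=y)
 = 1·8/15 + 2·4/15 + 3·2/15 + 3·1/15
 = 8/15 + 8/15 + 2/5 + 1/5
 = 5/3

1.6667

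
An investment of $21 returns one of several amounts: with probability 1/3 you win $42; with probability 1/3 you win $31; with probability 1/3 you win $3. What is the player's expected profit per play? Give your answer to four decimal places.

E[payout] = 42·1/3 + 31·1/3 + 3·1/3
 = 14 + 31/3 + 1
 = 76/3
Net = 76/3 - 21 = 13/3

4.3333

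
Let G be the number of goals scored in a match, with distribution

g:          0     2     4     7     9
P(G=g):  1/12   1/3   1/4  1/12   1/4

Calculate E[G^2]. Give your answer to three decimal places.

E[G^2] = Σ g^2·P(G=g)
 = 0·1/12 + 4·1/3 + 16·1/4 + 49·1/12 + 81·1/4
 = 0 + 4/3 + 4 + 49/12 + 81/4
 = 89/3

29.667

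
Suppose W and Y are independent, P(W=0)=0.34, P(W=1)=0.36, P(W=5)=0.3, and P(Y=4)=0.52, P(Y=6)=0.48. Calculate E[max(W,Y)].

E[max(W,Y)] = Σ_w Σ_y max(w,y) · P(W=w)P(Y=y)
 = 4·0.1768 + 6·0.1632 + 4·0.1872 + 6·0.1728 + 5·0.156 + 6·0.144
 = 0.7072 + 0.9792 + 0.7488 + 1.0368 + 0.78 + 0.864
 = 5.116

5.116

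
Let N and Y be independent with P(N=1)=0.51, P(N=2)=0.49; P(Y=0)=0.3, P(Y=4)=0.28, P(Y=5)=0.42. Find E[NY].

E[NY] = Σ_n Σ_y ny · P(N=n)P(Y=y)
 = 0·0.153 + 4·0.1428 + 5·0.2142 + 0·0.147 + 8·0.1372 + 10·0.2058
 = 0 + 0.5712 + 1.071 + 0 + 1.0976 + 2.058
 = 4.7978

4.7978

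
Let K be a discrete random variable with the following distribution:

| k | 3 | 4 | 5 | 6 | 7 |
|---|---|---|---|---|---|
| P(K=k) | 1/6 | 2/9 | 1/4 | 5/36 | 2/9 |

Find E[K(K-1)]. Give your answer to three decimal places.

E[K(K-1)] = Σ k(k-1)·P(K=k)
 = 6·1/6 + 12·2/9 + 20·1/4 + 30·5/36 + 42·2/9
 = 1 + 8/3 + 5 + 25/6 + 28/3
 = 133/6

22.167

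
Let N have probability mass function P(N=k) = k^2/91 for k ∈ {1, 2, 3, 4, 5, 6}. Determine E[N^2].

25

E[N^2] = Σ n^2·P(N=n)
 = 1·1/91 + 4·4/91 + 9·9/91 + 16·16/91 + 25·25/91 + 36·36/91
 = 1/91 + 16/91 + 81/91 + 256/91 + 625/91 + 1296/91
 = 25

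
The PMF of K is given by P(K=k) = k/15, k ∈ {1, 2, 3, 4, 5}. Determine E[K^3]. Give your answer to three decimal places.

E[K^3] = Σ k^3·P(K=k)
 = 1·1/15 + 8·2/15 + 27·1/5 + 64·4/15 + 125·1/3
 = 1/15 + 16/15 + 27/5 + 256/15 + 125/3
 = 979/15

65.267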